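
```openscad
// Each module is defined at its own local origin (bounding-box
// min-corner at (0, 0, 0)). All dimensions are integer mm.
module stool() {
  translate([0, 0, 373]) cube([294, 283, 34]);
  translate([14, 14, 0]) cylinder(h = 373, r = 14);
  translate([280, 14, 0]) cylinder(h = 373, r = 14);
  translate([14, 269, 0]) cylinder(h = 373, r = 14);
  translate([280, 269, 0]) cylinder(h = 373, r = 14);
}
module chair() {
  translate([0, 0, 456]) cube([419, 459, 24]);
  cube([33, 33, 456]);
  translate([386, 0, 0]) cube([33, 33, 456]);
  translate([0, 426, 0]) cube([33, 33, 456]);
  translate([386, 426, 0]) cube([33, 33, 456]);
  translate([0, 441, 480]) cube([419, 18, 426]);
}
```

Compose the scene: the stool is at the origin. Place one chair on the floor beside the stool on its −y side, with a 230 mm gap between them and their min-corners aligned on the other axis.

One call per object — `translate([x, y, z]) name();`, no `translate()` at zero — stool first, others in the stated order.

stool();
translate([0, -689, 0]) chair();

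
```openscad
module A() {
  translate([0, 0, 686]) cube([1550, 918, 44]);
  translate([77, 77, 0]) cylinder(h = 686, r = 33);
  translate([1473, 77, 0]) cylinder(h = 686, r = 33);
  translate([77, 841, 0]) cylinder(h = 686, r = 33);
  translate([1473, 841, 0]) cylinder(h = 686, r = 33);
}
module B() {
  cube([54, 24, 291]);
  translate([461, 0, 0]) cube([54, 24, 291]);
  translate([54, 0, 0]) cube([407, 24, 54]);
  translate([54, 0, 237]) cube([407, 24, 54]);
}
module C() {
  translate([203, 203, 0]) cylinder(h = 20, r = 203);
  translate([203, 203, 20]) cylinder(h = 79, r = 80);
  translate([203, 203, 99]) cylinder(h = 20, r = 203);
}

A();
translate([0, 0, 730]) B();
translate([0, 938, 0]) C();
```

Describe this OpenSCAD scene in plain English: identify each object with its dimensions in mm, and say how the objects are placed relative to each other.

A is a table with a 1550×918 mm rectangular top, 44 mm thick, top surface at z = 730 mm, supported by four round legs of 66 mm diameter, each leg's bounding box inset 44 mm from the nearest pair of top edges, running from the floor.

B is a rectangular picture frame lying in the x–z plane (depth along y). The opening is 407 mm wide (x) by 183 mm tall (z), surrounded by a border 54 mm wide on all four sides. The frame is 24 mm deep and is made of two full-height vertical stiles with two horizontal rails fitted between them.

C is a spool: two coaxial disc flanges of radius 203 mm and thickness 20 mm, joined by a core cylinder of radius 80 mm and height 79 mm. The lower flange rests on z = 0 and the three cylinders share a vertical axis.

The picture frame is on top of the table. The spool is on the floor beside the table on its +y side.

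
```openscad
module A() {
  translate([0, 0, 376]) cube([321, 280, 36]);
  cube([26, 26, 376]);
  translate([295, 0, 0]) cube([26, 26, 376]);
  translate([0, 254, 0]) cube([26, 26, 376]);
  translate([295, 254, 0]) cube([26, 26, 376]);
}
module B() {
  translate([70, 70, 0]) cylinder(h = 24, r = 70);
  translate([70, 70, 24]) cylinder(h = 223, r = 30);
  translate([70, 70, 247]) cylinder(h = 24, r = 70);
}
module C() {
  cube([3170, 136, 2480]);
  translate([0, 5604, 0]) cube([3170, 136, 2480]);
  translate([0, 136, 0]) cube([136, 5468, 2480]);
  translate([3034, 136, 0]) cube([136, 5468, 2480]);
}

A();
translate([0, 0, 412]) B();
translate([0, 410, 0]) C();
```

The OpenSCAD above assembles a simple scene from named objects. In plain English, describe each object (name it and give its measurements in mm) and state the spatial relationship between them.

A is a four-legged stool. The seat is 321×280 mm, 36 mm thick, top at z = 412 mm. It stands on four square legs, each 26×26 mm in cross-section, from z = 0 to the seat underside, each flush with a corner of the seat.

B is a spool: two coaxial disc flanges of radius 70 mm and thickness 24 mm, joined by a core cylinder of radius 30 mm and height 223 mm. The lower flange rests on z = 0 and the three cylinders share a vertical axis.

C is the wall frame of a small rectangular building: four walls, each 2480 mm tall and 136 mm thick, enclosing a footprint 3170 mm (x) by 5740 mm (y) outside-to-outside, with no floor or roof. The front and back walls (the −y and +y sides) span the full width; the two side walls fit between them.

The spool is on top of the stool. The house frame is on the floor beside the stool on its +y side.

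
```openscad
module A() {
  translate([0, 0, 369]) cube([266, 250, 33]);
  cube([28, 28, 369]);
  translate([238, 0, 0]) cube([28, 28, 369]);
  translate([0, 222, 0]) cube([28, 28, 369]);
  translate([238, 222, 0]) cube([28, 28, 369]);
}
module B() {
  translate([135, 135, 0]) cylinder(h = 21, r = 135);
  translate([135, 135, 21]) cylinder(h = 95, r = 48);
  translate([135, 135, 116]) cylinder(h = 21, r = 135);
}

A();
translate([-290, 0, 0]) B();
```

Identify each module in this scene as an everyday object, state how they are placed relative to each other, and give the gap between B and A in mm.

The spool's nearest face is 20 mm from the stool's −x face.

A is a stool. B is a spool. The spool is on the floor beside the stool on its −x side. The gap between the spool and the stool is 20 mm.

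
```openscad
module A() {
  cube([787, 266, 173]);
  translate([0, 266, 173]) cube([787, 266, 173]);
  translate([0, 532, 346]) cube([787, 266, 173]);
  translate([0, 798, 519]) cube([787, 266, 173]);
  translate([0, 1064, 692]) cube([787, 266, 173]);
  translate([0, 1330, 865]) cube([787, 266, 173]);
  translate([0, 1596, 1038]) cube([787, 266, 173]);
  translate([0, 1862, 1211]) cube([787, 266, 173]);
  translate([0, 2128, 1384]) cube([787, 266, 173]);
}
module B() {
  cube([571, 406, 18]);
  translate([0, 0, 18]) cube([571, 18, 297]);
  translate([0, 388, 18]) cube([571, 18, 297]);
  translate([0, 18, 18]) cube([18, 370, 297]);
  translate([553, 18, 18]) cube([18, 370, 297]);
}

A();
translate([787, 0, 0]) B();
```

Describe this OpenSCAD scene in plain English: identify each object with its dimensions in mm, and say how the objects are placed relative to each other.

A is a run of 9 identical solid stair steps. Each tread is 787×266 mm and each step block is 173 mm high. Step 1 rests on the floor; step k is offset from step 1 by (k−1)×266 mm in y and (k−1)×173 mm in z.

B is an open-topped rectangular box: outside dimensions 571×406×315 mm, with a uniform wall and base thickness of 18 mm. The base is a full 571×406 slab on the floor; four walls sit on top of the base. The front and back walls (the −y and +y sides) span the full width; the two side walls fit between them.

The open box is against the staircase's +x side, with their −y faces flush.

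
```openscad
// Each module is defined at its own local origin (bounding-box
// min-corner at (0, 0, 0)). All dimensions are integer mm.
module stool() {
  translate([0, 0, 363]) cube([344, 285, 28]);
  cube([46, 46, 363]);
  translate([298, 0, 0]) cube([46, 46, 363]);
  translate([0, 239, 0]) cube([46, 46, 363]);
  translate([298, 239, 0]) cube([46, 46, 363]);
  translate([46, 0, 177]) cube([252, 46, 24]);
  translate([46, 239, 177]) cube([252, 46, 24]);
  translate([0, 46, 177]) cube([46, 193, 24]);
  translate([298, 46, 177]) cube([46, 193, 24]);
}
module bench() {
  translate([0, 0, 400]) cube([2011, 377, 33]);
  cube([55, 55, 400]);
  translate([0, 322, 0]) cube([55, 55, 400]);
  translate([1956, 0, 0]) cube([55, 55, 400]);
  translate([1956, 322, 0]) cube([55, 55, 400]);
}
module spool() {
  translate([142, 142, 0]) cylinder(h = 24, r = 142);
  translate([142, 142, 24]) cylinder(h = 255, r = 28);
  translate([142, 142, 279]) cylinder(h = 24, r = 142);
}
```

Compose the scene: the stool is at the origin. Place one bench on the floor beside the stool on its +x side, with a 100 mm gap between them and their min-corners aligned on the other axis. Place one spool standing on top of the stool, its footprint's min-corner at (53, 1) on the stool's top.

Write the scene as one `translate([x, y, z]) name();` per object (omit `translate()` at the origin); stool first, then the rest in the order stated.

stool();
translate([444, 0, 0]) bench();
translate([53, 1, 391]) spool();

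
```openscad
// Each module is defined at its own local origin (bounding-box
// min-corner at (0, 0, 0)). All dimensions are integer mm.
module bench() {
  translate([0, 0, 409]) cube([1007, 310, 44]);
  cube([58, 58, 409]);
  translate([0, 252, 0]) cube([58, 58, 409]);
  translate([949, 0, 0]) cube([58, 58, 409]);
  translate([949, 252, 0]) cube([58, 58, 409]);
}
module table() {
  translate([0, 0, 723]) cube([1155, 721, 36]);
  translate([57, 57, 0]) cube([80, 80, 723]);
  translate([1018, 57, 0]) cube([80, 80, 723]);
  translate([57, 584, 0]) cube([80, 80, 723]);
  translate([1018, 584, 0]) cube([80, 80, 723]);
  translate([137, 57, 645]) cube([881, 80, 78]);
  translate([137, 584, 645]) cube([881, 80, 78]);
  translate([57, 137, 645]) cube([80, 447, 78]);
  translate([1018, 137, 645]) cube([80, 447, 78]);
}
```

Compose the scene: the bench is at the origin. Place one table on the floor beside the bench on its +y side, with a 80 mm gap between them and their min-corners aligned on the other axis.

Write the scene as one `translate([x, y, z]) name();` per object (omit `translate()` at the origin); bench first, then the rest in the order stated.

bench();
translate([0, 390, 0]) table();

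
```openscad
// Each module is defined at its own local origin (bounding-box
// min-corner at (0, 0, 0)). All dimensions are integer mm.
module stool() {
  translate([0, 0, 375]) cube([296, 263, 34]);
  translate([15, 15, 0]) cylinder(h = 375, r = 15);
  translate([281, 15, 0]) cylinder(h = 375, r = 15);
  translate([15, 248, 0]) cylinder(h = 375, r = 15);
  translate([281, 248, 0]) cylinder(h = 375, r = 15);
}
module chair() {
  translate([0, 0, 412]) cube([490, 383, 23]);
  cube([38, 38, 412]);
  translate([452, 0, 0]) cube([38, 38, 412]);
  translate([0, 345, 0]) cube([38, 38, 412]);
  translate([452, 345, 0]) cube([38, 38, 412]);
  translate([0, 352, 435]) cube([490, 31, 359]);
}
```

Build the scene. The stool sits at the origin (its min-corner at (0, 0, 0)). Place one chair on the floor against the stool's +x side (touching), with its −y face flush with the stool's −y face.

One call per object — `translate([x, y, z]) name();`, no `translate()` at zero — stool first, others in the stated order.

stool();
translate([296, 0, 0]) chair();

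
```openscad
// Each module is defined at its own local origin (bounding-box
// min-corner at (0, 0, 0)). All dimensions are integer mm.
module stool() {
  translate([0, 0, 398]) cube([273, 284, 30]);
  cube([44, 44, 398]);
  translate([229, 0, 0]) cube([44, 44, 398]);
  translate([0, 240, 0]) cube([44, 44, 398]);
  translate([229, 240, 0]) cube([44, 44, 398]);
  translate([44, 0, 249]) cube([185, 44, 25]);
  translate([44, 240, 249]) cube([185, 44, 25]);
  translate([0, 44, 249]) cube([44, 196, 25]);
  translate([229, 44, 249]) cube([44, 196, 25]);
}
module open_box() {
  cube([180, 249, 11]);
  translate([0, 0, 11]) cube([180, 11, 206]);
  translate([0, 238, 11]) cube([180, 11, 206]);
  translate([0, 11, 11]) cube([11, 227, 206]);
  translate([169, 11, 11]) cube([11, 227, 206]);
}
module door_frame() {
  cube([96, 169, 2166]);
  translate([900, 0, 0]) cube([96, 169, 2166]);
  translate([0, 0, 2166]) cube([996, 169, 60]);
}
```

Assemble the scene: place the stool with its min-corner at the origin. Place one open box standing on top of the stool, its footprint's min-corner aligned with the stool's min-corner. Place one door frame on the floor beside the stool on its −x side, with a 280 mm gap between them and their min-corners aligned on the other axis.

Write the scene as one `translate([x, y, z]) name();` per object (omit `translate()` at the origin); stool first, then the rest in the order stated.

stool();
translate([0, 0, 428]) open_box();
translate([-1276, 0, 0]) door_frame();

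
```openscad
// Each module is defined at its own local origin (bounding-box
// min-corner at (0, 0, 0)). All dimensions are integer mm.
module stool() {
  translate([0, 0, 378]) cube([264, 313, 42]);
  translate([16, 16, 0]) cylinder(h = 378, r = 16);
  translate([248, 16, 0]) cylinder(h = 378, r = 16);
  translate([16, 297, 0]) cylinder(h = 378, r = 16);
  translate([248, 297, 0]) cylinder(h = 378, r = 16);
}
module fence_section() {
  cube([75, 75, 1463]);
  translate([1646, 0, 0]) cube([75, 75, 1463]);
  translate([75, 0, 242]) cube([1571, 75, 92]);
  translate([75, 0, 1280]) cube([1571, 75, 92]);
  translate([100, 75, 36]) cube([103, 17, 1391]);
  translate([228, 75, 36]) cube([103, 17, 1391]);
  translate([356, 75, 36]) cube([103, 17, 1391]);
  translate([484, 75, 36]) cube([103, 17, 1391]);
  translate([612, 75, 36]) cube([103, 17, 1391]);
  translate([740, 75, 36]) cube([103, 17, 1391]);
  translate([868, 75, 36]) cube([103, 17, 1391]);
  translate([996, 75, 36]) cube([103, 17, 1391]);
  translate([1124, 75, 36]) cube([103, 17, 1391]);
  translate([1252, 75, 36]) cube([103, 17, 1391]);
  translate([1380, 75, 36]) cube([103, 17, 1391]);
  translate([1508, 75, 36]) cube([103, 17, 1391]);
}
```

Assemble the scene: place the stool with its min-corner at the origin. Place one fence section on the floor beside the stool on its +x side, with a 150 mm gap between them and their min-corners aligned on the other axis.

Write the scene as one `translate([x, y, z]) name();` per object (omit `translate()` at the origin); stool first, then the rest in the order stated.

stool();
translate([414, 0, 0]) fence_section();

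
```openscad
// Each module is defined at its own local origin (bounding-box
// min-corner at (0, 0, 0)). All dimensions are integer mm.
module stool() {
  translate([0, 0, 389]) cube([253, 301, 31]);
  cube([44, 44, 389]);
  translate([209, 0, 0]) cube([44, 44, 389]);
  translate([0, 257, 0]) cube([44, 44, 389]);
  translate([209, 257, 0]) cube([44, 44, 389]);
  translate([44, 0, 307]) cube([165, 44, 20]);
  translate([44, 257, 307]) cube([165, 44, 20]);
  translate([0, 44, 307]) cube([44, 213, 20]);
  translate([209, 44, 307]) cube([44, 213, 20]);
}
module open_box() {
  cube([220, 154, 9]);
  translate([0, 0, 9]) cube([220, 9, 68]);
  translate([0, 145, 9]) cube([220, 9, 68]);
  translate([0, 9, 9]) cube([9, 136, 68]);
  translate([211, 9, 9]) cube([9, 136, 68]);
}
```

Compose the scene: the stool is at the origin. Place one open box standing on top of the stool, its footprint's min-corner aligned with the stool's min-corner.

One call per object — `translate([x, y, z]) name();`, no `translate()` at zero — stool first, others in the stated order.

stool();
translate([0, 0, 420]) open_box();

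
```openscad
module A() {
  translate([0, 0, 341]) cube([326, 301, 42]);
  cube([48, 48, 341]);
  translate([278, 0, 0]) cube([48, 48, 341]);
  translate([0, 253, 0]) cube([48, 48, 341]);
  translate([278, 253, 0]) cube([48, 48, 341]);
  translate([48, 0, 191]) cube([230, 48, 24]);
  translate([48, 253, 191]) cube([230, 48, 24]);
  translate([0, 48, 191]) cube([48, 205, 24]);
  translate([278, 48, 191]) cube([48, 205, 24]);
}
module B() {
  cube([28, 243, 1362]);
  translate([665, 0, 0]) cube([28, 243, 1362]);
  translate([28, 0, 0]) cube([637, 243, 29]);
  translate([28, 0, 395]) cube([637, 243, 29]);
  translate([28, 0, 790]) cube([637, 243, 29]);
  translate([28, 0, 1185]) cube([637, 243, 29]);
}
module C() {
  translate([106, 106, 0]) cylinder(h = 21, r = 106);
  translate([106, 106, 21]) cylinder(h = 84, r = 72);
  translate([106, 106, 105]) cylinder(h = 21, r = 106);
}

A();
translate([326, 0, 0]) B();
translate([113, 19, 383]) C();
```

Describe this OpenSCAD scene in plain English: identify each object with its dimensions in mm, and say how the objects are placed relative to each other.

A is a simple wooden stool: a rectangular seat 326 mm (x) by 301 mm (y), 42 mm thick, top face at z = 383 mm, on four square legs, each 48×48 mm in cross-section. The legs rest on z = 0, each flush with a corner of the seat. Four stretchers, 48 mm wide and 24 mm tall, connect adjacent legs with their undersides at z = 191 mm, each running between the inner faces of the legs it joins and aligned with the legs' outer faces on the other axis.

B is an open bookshelf. Two side panels, each 28 mm thick, 243 mm deep and 1362 mm tall, stand 693 mm apart (outside-to-outside). Between them sit 4 shelves, each 29 mm thick and 243 mm deep, spanning the full gap between the sides. The bottom shelf rests on the floor (its underside at z = 0) and the clear gap between one shelf's top and the next shelf's underside is 366 mm.

C is a spool: two coaxial disc flanges of radius 106 mm and thickness 21 mm, joined by a core cylinder of radius 72 mm and height 84 mm. The lower flange rests on z = 0 and the three cylinders share a vertical axis.

The bookshelf is against the stool's +x side, with their −y faces flush. The spool is on top of the stool.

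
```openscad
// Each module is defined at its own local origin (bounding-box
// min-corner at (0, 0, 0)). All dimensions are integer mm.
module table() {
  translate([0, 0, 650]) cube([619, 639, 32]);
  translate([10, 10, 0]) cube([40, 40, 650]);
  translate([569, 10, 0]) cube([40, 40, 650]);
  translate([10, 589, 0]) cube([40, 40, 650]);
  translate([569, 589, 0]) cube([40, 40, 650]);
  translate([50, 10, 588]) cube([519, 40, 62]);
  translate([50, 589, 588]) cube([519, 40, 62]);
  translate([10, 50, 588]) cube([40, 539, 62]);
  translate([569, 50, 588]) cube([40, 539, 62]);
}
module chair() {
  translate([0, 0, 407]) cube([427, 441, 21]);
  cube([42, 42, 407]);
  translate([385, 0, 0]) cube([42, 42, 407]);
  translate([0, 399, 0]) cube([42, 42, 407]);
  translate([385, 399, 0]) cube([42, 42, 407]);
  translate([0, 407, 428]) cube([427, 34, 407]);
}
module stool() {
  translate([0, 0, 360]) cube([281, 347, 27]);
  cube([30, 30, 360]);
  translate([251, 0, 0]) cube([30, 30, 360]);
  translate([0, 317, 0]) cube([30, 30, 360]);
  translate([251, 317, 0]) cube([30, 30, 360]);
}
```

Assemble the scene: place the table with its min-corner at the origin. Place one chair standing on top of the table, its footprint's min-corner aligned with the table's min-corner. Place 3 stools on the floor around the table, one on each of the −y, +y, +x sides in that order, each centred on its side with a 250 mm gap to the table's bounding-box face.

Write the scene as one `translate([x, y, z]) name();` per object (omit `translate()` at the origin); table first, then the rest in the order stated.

table();
translate([0, 0, 682]) chair();
translate([169, -597, 0]) stool();
translate([169, 889, 0]) stool();
translate([869, 146, 0]) stool();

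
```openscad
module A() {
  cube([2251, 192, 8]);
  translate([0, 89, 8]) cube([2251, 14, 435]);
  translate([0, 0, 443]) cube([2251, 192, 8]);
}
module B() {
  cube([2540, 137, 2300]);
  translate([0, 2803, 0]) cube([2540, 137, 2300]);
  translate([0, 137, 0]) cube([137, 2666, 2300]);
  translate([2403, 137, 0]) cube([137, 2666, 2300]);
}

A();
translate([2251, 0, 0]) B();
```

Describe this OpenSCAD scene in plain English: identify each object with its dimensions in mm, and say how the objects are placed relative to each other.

A is an I-beam lying along x, 2251 mm long. Overall section height 451 mm. Two flanges 192 mm wide (y) and 8 mm thick, one on the floor and one at the top; a web 14 mm thick runs between them, centred on the flange width.

B is a box-shaped house frame (walls only): outside footprint 2540×2940 mm, wall height 2300 mm, wall thickness 137 mm. The two y-facing walls run the full x-width; the two x-facing walls fit between the inner faces of the y-facing walls.

The house frame is against the I-beam's +x side, with their −y faces flush.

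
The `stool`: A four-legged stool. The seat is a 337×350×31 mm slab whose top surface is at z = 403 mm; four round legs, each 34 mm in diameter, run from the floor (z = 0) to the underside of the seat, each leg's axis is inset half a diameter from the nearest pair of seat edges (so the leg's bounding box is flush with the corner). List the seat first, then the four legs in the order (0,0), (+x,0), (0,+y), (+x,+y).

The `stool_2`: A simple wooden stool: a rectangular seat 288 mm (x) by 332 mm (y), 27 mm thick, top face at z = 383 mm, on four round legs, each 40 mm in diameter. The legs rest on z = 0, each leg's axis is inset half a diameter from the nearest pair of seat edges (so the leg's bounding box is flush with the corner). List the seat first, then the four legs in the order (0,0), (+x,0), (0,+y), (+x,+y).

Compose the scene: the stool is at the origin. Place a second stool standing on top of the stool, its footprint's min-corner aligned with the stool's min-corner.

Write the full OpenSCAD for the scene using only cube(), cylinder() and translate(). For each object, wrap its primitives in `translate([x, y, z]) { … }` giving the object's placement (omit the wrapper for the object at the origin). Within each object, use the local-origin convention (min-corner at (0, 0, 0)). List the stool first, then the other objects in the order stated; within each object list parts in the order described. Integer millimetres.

translate([0, 0, 372]) cube([337, 350, 31]);
translate([17, 17, 0]) cylinder(h = 372, r = 17);
translate([320, 17, 0]) cylinder(h = 372, r = 17);
translate([17, 333, 0]) cylinder(h = 372, r = 17);
translate([320, 333, 0]) cylinder(h = 372, r = 17);
translate([0, 0, 403]) {
  translate([0, 0, 356]) cube([288, 332, 27]);
  translate([20, 20, 0]) cylinder(h = 356, r = 20);
  translate([268, 20, 0]) cylinder(h = 356, r = 20);
  translate([20, 312, 0]) cylinder(h = 356, r = 20);
  translate([268, 312, 0]) cylinder(h = 356, r = 20);
}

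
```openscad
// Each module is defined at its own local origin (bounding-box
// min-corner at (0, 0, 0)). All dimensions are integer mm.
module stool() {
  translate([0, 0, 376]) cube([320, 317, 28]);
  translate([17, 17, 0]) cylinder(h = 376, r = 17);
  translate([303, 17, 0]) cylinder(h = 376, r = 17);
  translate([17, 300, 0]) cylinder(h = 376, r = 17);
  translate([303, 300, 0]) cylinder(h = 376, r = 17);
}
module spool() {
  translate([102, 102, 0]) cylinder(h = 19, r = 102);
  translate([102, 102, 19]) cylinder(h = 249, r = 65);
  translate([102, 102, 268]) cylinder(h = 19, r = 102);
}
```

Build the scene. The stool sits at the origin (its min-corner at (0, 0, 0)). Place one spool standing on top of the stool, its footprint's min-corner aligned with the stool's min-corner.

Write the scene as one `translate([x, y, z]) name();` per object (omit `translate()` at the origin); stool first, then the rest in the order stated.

stool();
translate([0, 0, 404]) spool();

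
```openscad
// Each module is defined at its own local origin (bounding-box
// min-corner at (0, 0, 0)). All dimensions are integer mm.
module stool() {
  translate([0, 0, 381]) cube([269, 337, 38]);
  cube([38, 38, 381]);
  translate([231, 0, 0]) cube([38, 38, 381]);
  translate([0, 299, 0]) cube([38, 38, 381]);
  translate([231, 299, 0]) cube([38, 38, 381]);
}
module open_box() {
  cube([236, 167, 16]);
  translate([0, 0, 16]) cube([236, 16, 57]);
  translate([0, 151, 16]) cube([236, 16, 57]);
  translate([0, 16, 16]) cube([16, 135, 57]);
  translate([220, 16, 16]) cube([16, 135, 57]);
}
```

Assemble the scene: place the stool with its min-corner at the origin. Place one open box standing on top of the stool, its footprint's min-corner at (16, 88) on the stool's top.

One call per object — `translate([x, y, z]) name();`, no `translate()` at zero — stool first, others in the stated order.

stool();
translate([16, 88, 419]) open_box();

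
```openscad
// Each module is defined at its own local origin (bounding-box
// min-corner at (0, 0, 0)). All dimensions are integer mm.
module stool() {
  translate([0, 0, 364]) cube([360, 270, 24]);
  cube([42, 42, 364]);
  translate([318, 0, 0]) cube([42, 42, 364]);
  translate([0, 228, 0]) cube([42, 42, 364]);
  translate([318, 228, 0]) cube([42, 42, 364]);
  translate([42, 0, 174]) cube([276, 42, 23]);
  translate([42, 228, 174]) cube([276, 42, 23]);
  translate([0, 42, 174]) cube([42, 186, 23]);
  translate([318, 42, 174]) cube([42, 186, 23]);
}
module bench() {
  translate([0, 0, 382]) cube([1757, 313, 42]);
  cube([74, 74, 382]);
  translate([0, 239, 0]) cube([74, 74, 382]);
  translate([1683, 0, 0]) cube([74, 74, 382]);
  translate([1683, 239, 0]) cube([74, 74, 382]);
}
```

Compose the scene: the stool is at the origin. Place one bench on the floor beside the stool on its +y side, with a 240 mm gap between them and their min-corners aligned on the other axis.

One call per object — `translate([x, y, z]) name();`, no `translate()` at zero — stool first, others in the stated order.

stool();
translate([0, 510, 0]) bench();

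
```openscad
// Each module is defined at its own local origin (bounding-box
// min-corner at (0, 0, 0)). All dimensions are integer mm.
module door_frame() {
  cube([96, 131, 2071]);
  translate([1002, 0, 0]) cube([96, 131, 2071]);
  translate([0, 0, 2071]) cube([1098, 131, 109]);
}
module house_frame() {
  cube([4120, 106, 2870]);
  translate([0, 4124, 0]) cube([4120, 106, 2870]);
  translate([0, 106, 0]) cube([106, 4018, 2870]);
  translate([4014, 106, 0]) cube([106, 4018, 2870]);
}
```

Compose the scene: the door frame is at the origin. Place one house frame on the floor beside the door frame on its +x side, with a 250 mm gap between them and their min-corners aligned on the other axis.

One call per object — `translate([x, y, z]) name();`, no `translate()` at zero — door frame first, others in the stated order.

door_frame();
translate([1348, 0, 0]) house_frame();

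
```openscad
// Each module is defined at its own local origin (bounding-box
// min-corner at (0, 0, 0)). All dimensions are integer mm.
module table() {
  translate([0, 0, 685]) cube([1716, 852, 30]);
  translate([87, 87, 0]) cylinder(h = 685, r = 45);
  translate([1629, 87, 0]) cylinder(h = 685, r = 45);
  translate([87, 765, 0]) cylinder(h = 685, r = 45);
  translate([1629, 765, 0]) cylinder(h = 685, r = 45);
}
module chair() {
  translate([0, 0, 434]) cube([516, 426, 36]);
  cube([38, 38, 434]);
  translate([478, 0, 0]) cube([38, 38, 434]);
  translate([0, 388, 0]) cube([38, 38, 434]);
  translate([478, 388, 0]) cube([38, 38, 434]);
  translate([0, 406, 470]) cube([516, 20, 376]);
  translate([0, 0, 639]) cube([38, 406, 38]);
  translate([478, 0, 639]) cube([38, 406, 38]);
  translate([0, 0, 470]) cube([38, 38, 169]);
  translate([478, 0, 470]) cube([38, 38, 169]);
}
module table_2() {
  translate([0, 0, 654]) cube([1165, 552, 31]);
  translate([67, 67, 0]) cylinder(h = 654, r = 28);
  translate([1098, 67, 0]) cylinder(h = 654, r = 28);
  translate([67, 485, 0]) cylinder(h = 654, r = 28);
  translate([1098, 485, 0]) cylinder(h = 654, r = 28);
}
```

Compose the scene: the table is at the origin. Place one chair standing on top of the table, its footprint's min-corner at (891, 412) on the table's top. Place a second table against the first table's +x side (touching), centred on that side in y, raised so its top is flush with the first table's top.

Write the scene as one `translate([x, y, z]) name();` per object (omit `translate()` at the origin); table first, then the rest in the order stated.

table();
translate([891, 412, 715]) chair();
translate([1716, 150, 30]) table_2();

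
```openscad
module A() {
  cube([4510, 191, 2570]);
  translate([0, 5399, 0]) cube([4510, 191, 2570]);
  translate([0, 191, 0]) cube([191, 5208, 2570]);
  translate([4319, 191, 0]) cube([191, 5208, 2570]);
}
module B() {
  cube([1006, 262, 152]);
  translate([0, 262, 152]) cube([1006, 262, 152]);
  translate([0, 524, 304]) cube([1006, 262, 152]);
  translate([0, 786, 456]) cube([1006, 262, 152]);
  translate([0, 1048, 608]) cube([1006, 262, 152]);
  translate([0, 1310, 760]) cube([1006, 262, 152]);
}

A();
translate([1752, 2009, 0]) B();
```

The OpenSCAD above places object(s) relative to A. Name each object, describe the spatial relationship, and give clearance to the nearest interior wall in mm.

Clearances: x = 1561, y = 1818; minimum 1561 mm.

A is a house frame. B is a staircase. The staircase sits inside the house frame, centred. The clearance to the nearest interior wall is 1561 mm.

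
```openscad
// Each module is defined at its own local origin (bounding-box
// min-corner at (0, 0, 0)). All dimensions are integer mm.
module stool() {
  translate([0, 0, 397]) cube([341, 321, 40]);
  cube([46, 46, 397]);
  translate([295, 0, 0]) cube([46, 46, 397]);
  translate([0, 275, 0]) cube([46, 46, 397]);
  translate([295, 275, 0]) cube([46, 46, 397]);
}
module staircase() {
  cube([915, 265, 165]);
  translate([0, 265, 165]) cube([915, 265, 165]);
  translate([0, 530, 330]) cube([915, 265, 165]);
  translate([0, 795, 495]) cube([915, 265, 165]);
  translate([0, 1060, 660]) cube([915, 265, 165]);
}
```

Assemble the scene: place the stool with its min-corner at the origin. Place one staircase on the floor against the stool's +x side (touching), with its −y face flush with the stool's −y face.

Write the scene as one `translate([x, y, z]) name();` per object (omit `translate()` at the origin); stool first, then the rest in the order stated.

stool();
translate([341, 0, 0]) staircase();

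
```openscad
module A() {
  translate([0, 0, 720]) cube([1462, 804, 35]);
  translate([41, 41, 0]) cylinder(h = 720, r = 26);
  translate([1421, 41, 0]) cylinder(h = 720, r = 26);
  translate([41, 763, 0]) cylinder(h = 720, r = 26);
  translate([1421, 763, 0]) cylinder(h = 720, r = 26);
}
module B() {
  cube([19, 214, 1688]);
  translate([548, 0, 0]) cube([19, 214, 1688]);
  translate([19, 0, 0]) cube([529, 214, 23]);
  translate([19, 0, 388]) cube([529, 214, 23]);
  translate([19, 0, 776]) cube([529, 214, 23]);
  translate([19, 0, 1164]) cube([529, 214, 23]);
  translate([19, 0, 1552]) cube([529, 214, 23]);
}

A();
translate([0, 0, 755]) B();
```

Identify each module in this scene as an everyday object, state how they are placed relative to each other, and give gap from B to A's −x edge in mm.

The bookshelf's min-x is at 0; the table's min-x is 0; gap = 0 mm.

A is a table. B is a bookshelf. The bookshelf is on top of the table. The gap from the bookshelf to the table's −x edge is 0 mm.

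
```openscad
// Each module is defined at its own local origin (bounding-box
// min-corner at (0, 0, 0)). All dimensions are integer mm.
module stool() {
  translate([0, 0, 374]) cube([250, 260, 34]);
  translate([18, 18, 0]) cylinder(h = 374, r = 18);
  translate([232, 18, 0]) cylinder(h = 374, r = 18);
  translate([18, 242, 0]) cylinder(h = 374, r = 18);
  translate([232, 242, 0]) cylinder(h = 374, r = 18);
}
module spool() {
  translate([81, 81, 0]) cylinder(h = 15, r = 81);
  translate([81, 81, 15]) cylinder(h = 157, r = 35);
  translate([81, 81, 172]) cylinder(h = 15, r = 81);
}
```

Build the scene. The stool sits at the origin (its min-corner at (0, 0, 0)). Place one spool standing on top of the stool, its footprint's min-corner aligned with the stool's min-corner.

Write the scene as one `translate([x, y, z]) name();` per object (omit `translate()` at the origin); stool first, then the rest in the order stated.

stool();
translate([0, 0, 408]) spool();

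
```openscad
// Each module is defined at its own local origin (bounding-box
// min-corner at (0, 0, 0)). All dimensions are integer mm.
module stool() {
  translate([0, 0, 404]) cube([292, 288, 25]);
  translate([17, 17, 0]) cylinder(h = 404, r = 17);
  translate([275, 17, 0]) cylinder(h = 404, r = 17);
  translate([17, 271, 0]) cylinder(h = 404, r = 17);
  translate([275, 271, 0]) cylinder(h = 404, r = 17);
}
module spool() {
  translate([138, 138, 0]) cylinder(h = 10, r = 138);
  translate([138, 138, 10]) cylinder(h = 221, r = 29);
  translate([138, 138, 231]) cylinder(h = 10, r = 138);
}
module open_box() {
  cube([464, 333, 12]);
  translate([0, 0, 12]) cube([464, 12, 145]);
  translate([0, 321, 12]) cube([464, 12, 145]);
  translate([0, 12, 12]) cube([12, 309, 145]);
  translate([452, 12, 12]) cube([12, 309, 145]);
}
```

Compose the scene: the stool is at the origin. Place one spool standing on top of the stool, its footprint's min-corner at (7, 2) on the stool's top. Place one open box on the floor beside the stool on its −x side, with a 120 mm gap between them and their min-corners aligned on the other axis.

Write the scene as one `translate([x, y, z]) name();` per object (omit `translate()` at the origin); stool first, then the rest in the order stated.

stool();
translate([7, 2, 429]) spool();
translate([-584, 0, 0]) open_box();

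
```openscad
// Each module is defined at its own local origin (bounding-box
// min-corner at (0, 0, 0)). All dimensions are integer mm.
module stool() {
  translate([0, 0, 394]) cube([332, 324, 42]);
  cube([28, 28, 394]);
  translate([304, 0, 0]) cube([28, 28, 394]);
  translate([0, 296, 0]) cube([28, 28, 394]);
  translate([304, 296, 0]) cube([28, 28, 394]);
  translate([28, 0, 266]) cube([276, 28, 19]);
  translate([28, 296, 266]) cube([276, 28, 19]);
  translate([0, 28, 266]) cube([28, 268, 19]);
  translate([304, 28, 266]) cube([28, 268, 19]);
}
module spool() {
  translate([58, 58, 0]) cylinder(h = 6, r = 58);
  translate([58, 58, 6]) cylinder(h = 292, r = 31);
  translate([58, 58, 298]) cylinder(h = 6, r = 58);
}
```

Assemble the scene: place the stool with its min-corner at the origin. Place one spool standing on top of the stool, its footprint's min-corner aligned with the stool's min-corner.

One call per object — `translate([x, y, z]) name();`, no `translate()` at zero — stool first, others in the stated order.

stool();
translate([0, 0, 436]) spool();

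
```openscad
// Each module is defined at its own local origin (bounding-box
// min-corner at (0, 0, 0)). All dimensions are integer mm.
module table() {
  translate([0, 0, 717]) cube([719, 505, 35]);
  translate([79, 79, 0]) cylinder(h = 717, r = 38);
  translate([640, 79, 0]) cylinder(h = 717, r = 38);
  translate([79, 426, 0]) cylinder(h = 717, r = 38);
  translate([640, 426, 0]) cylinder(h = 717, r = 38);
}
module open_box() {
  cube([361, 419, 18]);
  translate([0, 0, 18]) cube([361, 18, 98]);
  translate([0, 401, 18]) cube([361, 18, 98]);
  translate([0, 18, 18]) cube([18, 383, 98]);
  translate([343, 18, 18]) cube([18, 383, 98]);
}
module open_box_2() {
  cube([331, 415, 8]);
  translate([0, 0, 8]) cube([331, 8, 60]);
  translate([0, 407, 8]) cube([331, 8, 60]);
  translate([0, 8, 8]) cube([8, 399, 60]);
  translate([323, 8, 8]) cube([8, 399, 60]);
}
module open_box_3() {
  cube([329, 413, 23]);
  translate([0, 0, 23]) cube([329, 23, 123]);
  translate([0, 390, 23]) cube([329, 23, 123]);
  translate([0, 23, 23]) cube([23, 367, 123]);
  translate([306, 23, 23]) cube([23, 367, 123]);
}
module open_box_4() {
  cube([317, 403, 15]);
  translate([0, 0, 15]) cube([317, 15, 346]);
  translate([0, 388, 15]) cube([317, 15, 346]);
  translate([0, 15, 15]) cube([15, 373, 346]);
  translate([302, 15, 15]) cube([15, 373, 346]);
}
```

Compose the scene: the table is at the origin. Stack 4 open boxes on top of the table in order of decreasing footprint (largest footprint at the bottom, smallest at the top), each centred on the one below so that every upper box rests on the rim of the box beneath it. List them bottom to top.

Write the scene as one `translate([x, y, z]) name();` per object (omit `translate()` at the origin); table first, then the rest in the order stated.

table();
translate([179, 43, 752]) open_box();
translate([194, 45, 868]) open_box_2();
translate([195, 46, 936]) open_box_3();
translate([201, 51, 1082]) open_box_4();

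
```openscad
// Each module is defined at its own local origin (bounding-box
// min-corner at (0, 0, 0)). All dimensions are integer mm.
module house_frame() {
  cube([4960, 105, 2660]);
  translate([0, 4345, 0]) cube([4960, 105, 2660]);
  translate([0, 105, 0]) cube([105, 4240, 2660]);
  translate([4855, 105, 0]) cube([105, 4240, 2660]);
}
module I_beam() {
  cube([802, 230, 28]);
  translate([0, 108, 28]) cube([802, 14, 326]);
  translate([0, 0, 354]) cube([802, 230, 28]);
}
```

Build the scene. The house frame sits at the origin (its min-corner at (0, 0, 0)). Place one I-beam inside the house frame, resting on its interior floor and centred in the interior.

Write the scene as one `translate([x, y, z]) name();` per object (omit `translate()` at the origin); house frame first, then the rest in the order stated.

house_frame();
translate([2079, 2110, 0]) I_beam();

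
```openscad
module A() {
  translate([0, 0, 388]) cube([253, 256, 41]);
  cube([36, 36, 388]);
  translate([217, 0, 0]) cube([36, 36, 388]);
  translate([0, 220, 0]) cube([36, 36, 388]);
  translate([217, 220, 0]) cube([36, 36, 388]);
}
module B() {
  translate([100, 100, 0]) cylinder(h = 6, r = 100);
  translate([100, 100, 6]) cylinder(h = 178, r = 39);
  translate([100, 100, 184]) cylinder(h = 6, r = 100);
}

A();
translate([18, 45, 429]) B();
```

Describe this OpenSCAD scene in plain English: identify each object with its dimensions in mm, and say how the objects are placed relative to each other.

A is a four-legged stool. The seat is a 253×256×41 mm slab whose top surface is at z = 429 mm; four square legs, each 36×36 mm in cross-section, run from the floor (z = 0) to the underside of the seat, each flush with a corner of the seat.

B is a spool: two coaxial disc flanges of radius 100 mm and thickness 6 mm, joined by a core cylinder of radius 39 mm and height 178 mm. The lower flange rests on z = 0 and the three cylinders share a vertical axis.

The spool is on top of the stool.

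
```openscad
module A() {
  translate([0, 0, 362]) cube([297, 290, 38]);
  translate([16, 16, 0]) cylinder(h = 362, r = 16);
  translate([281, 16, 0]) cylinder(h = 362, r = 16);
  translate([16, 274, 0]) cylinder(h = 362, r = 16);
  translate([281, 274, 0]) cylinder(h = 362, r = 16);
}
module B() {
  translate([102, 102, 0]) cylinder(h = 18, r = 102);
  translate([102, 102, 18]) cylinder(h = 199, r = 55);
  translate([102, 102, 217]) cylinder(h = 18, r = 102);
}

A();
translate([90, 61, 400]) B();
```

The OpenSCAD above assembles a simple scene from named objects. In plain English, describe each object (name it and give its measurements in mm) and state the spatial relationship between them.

A is a simple wooden stool: a rectangular seat 297 mm (x) by 290 mm (y), 38 mm thick, top face at z = 400 mm, on four round legs, each 32 mm in diameter. The legs rest on z = 0, each leg's axis is inset half a diameter from the nearest pair of seat edges (so the leg's bounding box is flush with the corner).

B is a spool: two coaxial disc flanges of radius 102 mm and thickness 18 mm, joined by a core cylinder of radius 55 mm and height 199 mm. The lower flange rests on z = 0 and the three cylinders share a vertical axis.

The spool is on top of the stool.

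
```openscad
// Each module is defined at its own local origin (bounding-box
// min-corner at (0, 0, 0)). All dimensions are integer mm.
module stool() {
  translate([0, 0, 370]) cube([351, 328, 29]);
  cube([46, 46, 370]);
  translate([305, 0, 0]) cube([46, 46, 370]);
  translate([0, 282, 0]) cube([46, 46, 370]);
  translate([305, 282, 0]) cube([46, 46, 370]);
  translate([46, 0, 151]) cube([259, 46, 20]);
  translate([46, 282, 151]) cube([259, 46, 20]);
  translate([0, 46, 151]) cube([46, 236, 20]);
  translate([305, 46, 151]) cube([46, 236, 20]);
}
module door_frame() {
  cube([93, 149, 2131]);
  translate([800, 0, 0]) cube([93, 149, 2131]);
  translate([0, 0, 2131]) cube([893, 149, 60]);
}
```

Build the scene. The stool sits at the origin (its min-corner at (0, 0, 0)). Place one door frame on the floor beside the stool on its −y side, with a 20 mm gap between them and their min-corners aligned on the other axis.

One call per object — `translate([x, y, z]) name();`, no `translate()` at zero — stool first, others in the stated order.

stool();
translate([0, -169, 0]) door_frame();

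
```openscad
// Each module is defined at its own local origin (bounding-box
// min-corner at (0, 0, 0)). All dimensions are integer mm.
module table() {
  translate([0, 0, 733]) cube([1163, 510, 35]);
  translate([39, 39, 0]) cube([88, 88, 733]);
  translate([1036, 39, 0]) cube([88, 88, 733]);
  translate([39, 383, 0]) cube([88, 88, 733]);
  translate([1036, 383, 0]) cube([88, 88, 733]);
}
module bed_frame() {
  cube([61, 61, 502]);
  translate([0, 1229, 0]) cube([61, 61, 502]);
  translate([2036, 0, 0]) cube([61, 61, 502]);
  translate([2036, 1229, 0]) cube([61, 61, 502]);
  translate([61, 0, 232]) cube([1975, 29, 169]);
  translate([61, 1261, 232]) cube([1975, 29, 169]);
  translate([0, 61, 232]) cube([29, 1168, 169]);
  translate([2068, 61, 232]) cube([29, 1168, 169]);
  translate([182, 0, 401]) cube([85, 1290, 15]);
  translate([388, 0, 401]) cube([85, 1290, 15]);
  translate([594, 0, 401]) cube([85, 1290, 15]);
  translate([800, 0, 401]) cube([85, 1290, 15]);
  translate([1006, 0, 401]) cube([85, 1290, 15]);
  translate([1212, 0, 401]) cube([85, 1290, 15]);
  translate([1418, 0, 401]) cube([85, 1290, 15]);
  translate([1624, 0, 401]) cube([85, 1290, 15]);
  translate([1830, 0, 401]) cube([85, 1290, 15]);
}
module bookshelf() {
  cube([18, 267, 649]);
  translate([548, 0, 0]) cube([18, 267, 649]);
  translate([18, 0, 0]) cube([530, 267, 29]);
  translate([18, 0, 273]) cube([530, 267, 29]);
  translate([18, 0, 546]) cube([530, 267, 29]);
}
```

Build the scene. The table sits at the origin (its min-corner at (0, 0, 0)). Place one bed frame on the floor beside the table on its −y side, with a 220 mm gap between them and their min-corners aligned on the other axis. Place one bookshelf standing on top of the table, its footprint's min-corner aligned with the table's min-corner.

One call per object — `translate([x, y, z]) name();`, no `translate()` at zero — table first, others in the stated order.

table();
translate([0, -1510, 0]) bed_frame();
translate([0, 0, 768]) bookshelf();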